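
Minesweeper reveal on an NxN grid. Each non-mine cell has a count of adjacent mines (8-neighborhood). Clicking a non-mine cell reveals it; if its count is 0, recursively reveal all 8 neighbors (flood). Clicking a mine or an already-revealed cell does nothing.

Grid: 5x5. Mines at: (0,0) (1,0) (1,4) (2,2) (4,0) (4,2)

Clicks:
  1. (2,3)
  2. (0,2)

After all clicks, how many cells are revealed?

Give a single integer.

Click 1 (2,3) count=2: revealed 1 new [(2,3)] -> total=1
Click 2 (0,2) count=0: revealed 6 new [(0,1) (0,2) (0,3) (1,1) (1,2) (1,3)] -> total=7

Answer: 7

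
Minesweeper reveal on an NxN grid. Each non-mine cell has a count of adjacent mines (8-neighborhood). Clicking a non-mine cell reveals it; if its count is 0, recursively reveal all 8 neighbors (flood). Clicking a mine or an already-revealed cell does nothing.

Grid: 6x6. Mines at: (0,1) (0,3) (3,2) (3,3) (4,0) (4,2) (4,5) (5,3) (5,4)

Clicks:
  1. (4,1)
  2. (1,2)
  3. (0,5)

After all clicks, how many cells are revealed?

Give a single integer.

Click 1 (4,1) count=3: revealed 1 new [(4,1)] -> total=1
Click 2 (1,2) count=2: revealed 1 new [(1,2)] -> total=2
Click 3 (0,5) count=0: revealed 8 new [(0,4) (0,5) (1,4) (1,5) (2,4) (2,5) (3,4) (3,5)] -> total=10

Answer: 10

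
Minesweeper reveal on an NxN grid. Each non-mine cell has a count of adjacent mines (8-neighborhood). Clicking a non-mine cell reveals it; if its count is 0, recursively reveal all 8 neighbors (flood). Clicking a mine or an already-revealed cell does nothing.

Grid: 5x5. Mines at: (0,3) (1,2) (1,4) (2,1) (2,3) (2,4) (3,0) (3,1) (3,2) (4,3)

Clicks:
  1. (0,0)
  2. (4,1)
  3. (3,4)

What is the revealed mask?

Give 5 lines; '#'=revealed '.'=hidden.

Answer: ##...
##...
.....
....#
.#...

Derivation:
Click 1 (0,0) count=0: revealed 4 new [(0,0) (0,1) (1,0) (1,1)] -> total=4
Click 2 (4,1) count=3: revealed 1 new [(4,1)] -> total=5
Click 3 (3,4) count=3: revealed 1 new [(3,4)] -> total=6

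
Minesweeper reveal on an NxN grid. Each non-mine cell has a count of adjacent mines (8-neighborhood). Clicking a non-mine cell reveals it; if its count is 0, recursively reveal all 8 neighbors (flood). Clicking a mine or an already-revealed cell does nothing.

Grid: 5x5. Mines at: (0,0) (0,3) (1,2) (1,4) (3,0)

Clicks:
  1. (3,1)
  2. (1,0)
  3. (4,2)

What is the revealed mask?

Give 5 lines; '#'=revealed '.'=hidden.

Click 1 (3,1) count=1: revealed 1 new [(3,1)] -> total=1
Click 2 (1,0) count=1: revealed 1 new [(1,0)] -> total=2
Click 3 (4,2) count=0: revealed 11 new [(2,1) (2,2) (2,3) (2,4) (3,2) (3,3) (3,4) (4,1) (4,2) (4,3) (4,4)] -> total=13

Answer: .....
#....
.####
.####
.####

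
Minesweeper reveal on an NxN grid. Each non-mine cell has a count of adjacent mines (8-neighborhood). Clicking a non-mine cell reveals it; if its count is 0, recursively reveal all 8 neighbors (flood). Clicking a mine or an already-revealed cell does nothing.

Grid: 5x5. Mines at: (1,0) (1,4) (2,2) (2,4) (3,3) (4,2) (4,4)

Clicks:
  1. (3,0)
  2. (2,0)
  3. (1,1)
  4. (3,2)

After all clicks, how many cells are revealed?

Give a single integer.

Click 1 (3,0) count=0: revealed 6 new [(2,0) (2,1) (3,0) (3,1) (4,0) (4,1)] -> total=6
Click 2 (2,0) count=1: revealed 0 new [(none)] -> total=6
Click 3 (1,1) count=2: revealed 1 new [(1,1)] -> total=7
Click 4 (3,2) count=3: revealed 1 new [(3,2)] -> total=8

Answer: 8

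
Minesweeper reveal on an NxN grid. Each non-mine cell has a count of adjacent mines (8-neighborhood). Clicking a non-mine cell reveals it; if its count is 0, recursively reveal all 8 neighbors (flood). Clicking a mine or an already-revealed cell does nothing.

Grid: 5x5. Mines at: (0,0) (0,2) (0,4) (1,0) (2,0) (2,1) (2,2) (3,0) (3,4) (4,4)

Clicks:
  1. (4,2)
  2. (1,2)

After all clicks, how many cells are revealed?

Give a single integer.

Answer: 7

Derivation:
Click 1 (4,2) count=0: revealed 6 new [(3,1) (3,2) (3,3) (4,1) (4,2) (4,3)] -> total=6
Click 2 (1,2) count=3: revealed 1 new [(1,2)] -> total=7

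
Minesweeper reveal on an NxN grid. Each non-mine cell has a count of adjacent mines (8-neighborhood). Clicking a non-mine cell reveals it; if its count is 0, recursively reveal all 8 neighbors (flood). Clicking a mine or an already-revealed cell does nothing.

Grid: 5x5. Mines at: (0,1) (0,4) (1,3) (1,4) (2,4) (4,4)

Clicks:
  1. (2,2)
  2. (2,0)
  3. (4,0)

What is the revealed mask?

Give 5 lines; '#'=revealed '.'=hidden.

Click 1 (2,2) count=1: revealed 1 new [(2,2)] -> total=1
Click 2 (2,0) count=0: revealed 14 new [(1,0) (1,1) (1,2) (2,0) (2,1) (2,3) (3,0) (3,1) (3,2) (3,3) (4,0) (4,1) (4,2) (4,3)] -> total=15
Click 3 (4,0) count=0: revealed 0 new [(none)] -> total=15

Answer: .....
###..
####.
####.
####.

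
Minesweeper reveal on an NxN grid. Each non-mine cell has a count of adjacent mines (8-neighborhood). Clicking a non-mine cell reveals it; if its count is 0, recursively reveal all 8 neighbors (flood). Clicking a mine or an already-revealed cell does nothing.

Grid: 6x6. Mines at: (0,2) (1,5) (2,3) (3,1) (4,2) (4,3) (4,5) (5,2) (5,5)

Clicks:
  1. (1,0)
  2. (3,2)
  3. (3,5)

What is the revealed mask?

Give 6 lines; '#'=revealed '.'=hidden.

Answer: ##....
##....
##....
..#..#
......
......

Derivation:
Click 1 (1,0) count=0: revealed 6 new [(0,0) (0,1) (1,0) (1,1) (2,0) (2,1)] -> total=6
Click 2 (3,2) count=4: revealed 1 new [(3,2)] -> total=7
Click 3 (3,5) count=1: revealed 1 new [(3,5)] -> total=8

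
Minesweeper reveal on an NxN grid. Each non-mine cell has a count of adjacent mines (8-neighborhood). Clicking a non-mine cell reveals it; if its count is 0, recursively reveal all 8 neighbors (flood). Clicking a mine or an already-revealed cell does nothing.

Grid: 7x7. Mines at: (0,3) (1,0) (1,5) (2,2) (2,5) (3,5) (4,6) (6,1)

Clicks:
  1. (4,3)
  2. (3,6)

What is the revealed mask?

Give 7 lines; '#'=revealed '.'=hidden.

Click 1 (4,3) count=0: revealed 25 new [(2,0) (2,1) (3,0) (3,1) (3,2) (3,3) (3,4) (4,0) (4,1) (4,2) (4,3) (4,4) (4,5) (5,0) (5,1) (5,2) (5,3) (5,4) (5,5) (5,6) (6,2) (6,3) (6,4) (6,5) (6,6)] -> total=25
Click 2 (3,6) count=3: revealed 1 new [(3,6)] -> total=26

Answer: .......
.......
##.....
#####.#
######.
#######
..#####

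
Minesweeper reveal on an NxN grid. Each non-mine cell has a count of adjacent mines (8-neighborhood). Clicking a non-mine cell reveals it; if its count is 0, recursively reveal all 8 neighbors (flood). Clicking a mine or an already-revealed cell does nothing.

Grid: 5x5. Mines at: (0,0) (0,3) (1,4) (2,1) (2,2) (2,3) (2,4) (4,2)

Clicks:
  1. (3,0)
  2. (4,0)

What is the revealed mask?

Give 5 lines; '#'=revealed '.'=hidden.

Click 1 (3,0) count=1: revealed 1 new [(3,0)] -> total=1
Click 2 (4,0) count=0: revealed 3 new [(3,1) (4,0) (4,1)] -> total=4

Answer: .....
.....
.....
##...
##...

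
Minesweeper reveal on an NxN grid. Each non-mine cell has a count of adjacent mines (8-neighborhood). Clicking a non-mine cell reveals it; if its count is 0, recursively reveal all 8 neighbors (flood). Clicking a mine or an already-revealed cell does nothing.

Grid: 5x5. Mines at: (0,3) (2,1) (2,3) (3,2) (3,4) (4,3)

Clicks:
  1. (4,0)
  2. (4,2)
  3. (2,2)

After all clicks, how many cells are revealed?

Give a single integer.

Click 1 (4,0) count=0: revealed 4 new [(3,0) (3,1) (4,0) (4,1)] -> total=4
Click 2 (4,2) count=2: revealed 1 new [(4,2)] -> total=5
Click 3 (2,2) count=3: revealed 1 new [(2,2)] -> total=6

Answer: 6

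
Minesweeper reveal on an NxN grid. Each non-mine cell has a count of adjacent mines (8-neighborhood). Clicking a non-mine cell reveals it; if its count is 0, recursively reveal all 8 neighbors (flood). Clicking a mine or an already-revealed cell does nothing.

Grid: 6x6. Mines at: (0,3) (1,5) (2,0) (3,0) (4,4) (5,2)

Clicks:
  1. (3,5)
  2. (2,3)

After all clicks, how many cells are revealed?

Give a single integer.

Answer: 16

Derivation:
Click 1 (3,5) count=1: revealed 1 new [(3,5)] -> total=1
Click 2 (2,3) count=0: revealed 15 new [(1,1) (1,2) (1,3) (1,4) (2,1) (2,2) (2,3) (2,4) (3,1) (3,2) (3,3) (3,4) (4,1) (4,2) (4,3)] -> total=16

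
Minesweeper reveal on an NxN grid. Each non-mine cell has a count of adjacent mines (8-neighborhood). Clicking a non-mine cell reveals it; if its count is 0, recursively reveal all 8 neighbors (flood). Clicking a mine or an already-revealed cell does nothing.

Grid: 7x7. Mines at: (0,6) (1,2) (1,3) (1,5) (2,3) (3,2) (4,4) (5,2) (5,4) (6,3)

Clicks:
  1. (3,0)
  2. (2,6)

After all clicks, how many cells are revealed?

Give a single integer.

Answer: 15

Derivation:
Click 1 (3,0) count=0: revealed 14 new [(0,0) (0,1) (1,0) (1,1) (2,0) (2,1) (3,0) (3,1) (4,0) (4,1) (5,0) (5,1) (6,0) (6,1)] -> total=14
Click 2 (2,6) count=1: revealed 1 new [(2,6)] -> total=15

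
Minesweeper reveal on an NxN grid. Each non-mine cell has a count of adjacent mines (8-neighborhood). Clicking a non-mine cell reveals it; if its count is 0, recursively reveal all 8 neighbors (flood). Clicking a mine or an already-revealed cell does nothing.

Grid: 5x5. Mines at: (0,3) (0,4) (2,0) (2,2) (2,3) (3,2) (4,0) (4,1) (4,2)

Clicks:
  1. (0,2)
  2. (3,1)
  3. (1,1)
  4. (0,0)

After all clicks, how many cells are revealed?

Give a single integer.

Answer: 7

Derivation:
Click 1 (0,2) count=1: revealed 1 new [(0,2)] -> total=1
Click 2 (3,1) count=6: revealed 1 new [(3,1)] -> total=2
Click 3 (1,1) count=2: revealed 1 new [(1,1)] -> total=3
Click 4 (0,0) count=0: revealed 4 new [(0,0) (0,1) (1,0) (1,2)] -> total=7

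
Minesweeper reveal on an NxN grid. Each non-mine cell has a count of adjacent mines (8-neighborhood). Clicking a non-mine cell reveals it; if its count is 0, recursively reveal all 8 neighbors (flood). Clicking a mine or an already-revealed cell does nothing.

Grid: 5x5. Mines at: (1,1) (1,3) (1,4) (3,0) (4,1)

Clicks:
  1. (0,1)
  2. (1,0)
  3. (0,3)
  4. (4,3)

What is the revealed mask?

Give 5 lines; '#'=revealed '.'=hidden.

Click 1 (0,1) count=1: revealed 1 new [(0,1)] -> total=1
Click 2 (1,0) count=1: revealed 1 new [(1,0)] -> total=2
Click 3 (0,3) count=2: revealed 1 new [(0,3)] -> total=3
Click 4 (4,3) count=0: revealed 9 new [(2,2) (2,3) (2,4) (3,2) (3,3) (3,4) (4,2) (4,3) (4,4)] -> total=12

Answer: .#.#.
#....
..###
..###
..###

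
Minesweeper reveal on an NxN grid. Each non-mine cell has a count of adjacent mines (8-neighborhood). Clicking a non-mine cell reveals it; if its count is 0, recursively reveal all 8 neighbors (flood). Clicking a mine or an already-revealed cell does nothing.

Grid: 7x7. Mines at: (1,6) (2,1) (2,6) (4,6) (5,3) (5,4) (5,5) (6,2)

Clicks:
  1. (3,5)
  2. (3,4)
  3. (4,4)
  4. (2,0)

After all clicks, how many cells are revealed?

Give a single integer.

Answer: 25

Derivation:
Click 1 (3,5) count=2: revealed 1 new [(3,5)] -> total=1
Click 2 (3,4) count=0: revealed 23 new [(0,0) (0,1) (0,2) (0,3) (0,4) (0,5) (1,0) (1,1) (1,2) (1,3) (1,4) (1,5) (2,2) (2,3) (2,4) (2,5) (3,2) (3,3) (3,4) (4,2) (4,3) (4,4) (4,5)] -> total=24
Click 3 (4,4) count=3: revealed 0 new [(none)] -> total=24
Click 4 (2,0) count=1: revealed 1 new [(2,0)] -> total=25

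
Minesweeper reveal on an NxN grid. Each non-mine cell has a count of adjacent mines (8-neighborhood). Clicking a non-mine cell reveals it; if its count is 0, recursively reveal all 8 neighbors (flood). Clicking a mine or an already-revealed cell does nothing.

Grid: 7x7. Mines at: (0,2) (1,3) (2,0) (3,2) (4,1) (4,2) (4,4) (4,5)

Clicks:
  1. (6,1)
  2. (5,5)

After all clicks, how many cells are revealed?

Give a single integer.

Click 1 (6,1) count=0: revealed 14 new [(5,0) (5,1) (5,2) (5,3) (5,4) (5,5) (5,6) (6,0) (6,1) (6,2) (6,3) (6,4) (6,5) (6,6)] -> total=14
Click 2 (5,5) count=2: revealed 0 new [(none)] -> total=14

Answer: 14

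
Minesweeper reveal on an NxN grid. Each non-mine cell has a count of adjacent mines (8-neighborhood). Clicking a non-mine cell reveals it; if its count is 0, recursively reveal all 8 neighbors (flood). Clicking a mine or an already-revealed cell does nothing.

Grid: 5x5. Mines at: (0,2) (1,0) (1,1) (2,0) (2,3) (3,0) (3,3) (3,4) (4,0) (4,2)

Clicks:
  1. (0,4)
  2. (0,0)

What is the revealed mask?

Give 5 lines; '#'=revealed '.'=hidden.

Click 1 (0,4) count=0: revealed 4 new [(0,3) (0,4) (1,3) (1,4)] -> total=4
Click 2 (0,0) count=2: revealed 1 new [(0,0)] -> total=5

Answer: #..##
...##
.....
.....
.....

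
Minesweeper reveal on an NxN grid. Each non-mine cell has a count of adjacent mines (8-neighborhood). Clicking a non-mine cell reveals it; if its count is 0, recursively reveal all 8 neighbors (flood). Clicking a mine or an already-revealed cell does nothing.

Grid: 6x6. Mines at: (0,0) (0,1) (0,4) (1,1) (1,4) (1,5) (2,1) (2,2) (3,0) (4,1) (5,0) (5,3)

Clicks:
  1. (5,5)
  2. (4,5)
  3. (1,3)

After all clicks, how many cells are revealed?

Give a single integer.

Click 1 (5,5) count=0: revealed 11 new [(2,3) (2,4) (2,5) (3,3) (3,4) (3,5) (4,3) (4,4) (4,5) (5,4) (5,5)] -> total=11
Click 2 (4,5) count=0: revealed 0 new [(none)] -> total=11
Click 3 (1,3) count=3: revealed 1 new [(1,3)] -> total=12

Answer: 12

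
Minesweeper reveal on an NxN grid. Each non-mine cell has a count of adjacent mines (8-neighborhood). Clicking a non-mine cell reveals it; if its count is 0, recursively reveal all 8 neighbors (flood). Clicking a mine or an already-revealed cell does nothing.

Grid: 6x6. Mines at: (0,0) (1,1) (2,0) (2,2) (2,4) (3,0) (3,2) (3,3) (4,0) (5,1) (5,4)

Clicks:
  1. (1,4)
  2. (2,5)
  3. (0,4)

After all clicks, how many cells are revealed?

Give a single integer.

Answer: 9

Derivation:
Click 1 (1,4) count=1: revealed 1 new [(1,4)] -> total=1
Click 2 (2,5) count=1: revealed 1 new [(2,5)] -> total=2
Click 3 (0,4) count=0: revealed 7 new [(0,2) (0,3) (0,4) (0,5) (1,2) (1,3) (1,5)] -> total=9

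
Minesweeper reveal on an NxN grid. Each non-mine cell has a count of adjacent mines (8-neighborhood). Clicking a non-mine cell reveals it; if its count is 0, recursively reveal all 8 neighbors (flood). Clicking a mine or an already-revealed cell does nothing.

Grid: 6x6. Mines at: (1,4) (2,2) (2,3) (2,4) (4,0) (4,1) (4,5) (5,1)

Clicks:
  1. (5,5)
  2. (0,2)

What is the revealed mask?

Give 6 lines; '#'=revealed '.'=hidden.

Click 1 (5,5) count=1: revealed 1 new [(5,5)] -> total=1
Click 2 (0,2) count=0: revealed 12 new [(0,0) (0,1) (0,2) (0,3) (1,0) (1,1) (1,2) (1,3) (2,0) (2,1) (3,0) (3,1)] -> total=13

Answer: ####..
####..
##....
##....
......
.....#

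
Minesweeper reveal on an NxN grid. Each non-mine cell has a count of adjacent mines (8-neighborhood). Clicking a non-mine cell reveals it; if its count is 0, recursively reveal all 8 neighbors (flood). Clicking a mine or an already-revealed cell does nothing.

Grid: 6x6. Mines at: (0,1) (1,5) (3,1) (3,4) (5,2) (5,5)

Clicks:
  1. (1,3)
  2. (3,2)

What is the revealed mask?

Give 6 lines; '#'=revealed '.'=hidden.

Click 1 (1,3) count=0: revealed 9 new [(0,2) (0,3) (0,4) (1,2) (1,3) (1,4) (2,2) (2,3) (2,4)] -> total=9
Click 2 (3,2) count=1: revealed 1 new [(3,2)] -> total=10

Answer: ..###.
..###.
..###.
..#...
......
......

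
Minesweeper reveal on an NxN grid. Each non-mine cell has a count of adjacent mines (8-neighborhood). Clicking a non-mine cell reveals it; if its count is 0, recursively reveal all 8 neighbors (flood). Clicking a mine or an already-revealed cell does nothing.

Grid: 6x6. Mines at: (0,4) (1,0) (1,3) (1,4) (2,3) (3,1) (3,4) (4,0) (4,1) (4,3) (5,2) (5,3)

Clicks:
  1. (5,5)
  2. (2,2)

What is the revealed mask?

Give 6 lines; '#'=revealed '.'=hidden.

Answer: ......
......
..#...
......
....##
....##

Derivation:
Click 1 (5,5) count=0: revealed 4 new [(4,4) (4,5) (5,4) (5,5)] -> total=4
Click 2 (2,2) count=3: revealed 1 new [(2,2)] -> total=5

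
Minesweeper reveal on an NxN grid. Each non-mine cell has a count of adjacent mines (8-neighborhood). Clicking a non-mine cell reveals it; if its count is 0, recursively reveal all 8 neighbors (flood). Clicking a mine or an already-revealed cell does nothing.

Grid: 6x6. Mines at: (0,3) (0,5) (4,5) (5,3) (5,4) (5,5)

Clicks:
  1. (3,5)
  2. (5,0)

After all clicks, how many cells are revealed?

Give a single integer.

Answer: 29

Derivation:
Click 1 (3,5) count=1: revealed 1 new [(3,5)] -> total=1
Click 2 (5,0) count=0: revealed 28 new [(0,0) (0,1) (0,2) (1,0) (1,1) (1,2) (1,3) (1,4) (1,5) (2,0) (2,1) (2,2) (2,3) (2,4) (2,5) (3,0) (3,1) (3,2) (3,3) (3,4) (4,0) (4,1) (4,2) (4,3) (4,4) (5,0) (5,1) (5,2)] -> total=29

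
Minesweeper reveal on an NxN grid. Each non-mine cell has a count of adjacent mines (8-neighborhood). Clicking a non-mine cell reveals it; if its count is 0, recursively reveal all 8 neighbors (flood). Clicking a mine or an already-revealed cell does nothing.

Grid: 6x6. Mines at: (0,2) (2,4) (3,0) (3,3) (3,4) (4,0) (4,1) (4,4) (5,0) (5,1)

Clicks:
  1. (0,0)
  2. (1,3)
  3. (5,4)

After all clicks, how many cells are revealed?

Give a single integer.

Answer: 8

Derivation:
Click 1 (0,0) count=0: revealed 6 new [(0,0) (0,1) (1,0) (1,1) (2,0) (2,1)] -> total=6
Click 2 (1,3) count=2: revealed 1 new [(1,3)] -> total=7
Click 3 (5,4) count=1: revealed 1 new [(5,4)] -> total=8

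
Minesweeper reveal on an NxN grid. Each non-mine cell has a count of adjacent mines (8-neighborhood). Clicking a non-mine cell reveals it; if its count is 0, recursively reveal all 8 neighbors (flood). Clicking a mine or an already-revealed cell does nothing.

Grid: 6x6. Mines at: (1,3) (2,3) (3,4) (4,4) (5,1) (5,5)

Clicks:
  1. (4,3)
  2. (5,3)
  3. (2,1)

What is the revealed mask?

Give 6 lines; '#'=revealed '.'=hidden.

Answer: ###...
###...
###...
###...
####..
...#..

Derivation:
Click 1 (4,3) count=2: revealed 1 new [(4,3)] -> total=1
Click 2 (5,3) count=1: revealed 1 new [(5,3)] -> total=2
Click 3 (2,1) count=0: revealed 15 new [(0,0) (0,1) (0,2) (1,0) (1,1) (1,2) (2,0) (2,1) (2,2) (3,0) (3,1) (3,2) (4,0) (4,1) (4,2)] -> total=17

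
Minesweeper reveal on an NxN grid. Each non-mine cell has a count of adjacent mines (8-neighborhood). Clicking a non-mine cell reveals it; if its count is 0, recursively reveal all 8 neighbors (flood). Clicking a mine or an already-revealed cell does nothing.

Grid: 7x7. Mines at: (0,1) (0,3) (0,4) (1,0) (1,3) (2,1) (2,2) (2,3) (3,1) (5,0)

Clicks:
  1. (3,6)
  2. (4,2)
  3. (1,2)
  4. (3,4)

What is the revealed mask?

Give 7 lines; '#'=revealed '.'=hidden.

Answer: .....##
..#.###
....###
..#####
.######
.######
.######

Derivation:
Click 1 (3,6) count=0: revealed 31 new [(0,5) (0,6) (1,4) (1,5) (1,6) (2,4) (2,5) (2,6) (3,2) (3,3) (3,4) (3,5) (3,6) (4,1) (4,2) (4,3) (4,4) (4,5) (4,6) (5,1) (5,2) (5,3) (5,4) (5,5) (5,6) (6,1) (6,2) (6,3) (6,4) (6,5) (6,6)] -> total=31
Click 2 (4,2) count=1: revealed 0 new [(none)] -> total=31
Click 3 (1,2) count=6: revealed 1 new [(1,2)] -> total=32
Click 4 (3,4) count=1: revealed 0 new [(none)] -> total=32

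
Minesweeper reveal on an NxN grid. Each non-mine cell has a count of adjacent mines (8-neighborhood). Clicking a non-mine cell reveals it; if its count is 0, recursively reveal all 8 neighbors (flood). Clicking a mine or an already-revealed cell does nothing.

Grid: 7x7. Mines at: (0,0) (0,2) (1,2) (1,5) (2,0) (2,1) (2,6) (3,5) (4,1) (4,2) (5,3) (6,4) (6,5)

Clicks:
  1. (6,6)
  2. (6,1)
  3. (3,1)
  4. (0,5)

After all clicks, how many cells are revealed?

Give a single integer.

Answer: 9

Derivation:
Click 1 (6,6) count=1: revealed 1 new [(6,6)] -> total=1
Click 2 (6,1) count=0: revealed 6 new [(5,0) (5,1) (5,2) (6,0) (6,1) (6,2)] -> total=7
Click 3 (3,1) count=4: revealed 1 new [(3,1)] -> total=8
Click 4 (0,5) count=1: revealed 1 new [(0,5)] -> total=9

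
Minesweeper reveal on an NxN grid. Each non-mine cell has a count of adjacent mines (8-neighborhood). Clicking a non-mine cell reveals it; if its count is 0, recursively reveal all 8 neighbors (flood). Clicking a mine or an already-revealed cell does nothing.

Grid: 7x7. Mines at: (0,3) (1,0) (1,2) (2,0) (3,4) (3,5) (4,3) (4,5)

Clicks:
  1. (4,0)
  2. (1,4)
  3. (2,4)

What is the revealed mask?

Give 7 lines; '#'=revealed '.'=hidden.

Click 1 (4,0) count=0: revealed 20 new [(3,0) (3,1) (3,2) (4,0) (4,1) (4,2) (5,0) (5,1) (5,2) (5,3) (5,4) (5,5) (5,6) (6,0) (6,1) (6,2) (6,3) (6,4) (6,5) (6,6)] -> total=20
Click 2 (1,4) count=1: revealed 1 new [(1,4)] -> total=21
Click 3 (2,4) count=2: revealed 1 new [(2,4)] -> total=22

Answer: .......
....#..
....#..
###....
###....
#######
#######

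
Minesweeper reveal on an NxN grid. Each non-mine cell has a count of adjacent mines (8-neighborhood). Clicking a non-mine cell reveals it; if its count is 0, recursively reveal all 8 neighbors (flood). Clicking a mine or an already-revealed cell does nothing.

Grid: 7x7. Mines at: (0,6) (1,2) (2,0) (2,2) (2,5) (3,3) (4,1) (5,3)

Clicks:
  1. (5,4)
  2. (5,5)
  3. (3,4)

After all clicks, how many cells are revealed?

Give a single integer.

Answer: 12

Derivation:
Click 1 (5,4) count=1: revealed 1 new [(5,4)] -> total=1
Click 2 (5,5) count=0: revealed 11 new [(3,4) (3,5) (3,6) (4,4) (4,5) (4,6) (5,5) (5,6) (6,4) (6,5) (6,6)] -> total=12
Click 3 (3,4) count=2: revealed 0 new [(none)] -> total=12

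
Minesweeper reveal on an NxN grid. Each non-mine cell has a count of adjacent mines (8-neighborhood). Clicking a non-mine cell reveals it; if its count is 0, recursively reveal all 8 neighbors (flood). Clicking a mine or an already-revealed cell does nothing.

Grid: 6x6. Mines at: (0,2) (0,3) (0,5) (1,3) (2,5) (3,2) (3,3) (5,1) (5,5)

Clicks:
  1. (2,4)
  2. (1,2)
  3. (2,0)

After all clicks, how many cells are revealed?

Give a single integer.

Answer: 12

Derivation:
Click 1 (2,4) count=3: revealed 1 new [(2,4)] -> total=1
Click 2 (1,2) count=3: revealed 1 new [(1,2)] -> total=2
Click 3 (2,0) count=0: revealed 10 new [(0,0) (0,1) (1,0) (1,1) (2,0) (2,1) (3,0) (3,1) (4,0) (4,1)] -> total=12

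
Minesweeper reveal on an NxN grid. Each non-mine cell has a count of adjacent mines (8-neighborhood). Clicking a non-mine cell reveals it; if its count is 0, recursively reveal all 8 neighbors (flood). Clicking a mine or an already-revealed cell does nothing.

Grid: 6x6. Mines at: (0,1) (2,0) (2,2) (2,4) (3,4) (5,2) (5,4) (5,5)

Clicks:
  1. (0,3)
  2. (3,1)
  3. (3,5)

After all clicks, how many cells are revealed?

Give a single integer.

Click 1 (0,3) count=0: revealed 8 new [(0,2) (0,3) (0,4) (0,5) (1,2) (1,3) (1,4) (1,5)] -> total=8
Click 2 (3,1) count=2: revealed 1 new [(3,1)] -> total=9
Click 3 (3,5) count=2: revealed 1 new [(3,5)] -> total=10

Answer: 10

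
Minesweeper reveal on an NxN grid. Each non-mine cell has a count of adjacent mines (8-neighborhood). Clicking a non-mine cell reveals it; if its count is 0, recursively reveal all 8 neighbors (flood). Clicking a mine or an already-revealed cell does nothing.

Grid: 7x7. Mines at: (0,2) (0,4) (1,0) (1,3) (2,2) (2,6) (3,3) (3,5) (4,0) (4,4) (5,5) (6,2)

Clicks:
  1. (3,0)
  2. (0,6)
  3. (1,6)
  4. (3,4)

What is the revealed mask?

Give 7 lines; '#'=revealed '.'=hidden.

Click 1 (3,0) count=1: revealed 1 new [(3,0)] -> total=1
Click 2 (0,6) count=0: revealed 4 new [(0,5) (0,6) (1,5) (1,6)] -> total=5
Click 3 (1,6) count=1: revealed 0 new [(none)] -> total=5
Click 4 (3,4) count=3: revealed 1 new [(3,4)] -> total=6

Answer: .....##
.....##
.......
#...#..
.......
.......
.......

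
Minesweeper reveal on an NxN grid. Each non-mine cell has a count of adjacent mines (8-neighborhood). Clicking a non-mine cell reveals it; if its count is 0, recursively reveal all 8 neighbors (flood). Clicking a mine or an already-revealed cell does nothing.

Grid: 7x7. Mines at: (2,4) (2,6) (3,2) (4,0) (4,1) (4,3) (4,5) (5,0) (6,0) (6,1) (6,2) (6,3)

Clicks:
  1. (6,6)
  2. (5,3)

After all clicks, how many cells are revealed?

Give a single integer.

Answer: 7

Derivation:
Click 1 (6,6) count=0: revealed 6 new [(5,4) (5,5) (5,6) (6,4) (6,5) (6,6)] -> total=6
Click 2 (5,3) count=3: revealed 1 new [(5,3)] -> total=7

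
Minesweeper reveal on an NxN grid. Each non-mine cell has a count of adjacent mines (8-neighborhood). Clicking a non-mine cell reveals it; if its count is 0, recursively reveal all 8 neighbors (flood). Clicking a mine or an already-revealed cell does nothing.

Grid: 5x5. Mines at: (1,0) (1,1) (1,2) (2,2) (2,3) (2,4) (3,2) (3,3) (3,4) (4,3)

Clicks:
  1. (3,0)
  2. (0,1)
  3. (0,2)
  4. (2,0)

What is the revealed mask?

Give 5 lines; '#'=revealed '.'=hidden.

Answer: .##..
.....
##...
##...
##...

Derivation:
Click 1 (3,0) count=0: revealed 6 new [(2,0) (2,1) (3,0) (3,1) (4,0) (4,1)] -> total=6
Click 2 (0,1) count=3: revealed 1 new [(0,1)] -> total=7
Click 3 (0,2) count=2: revealed 1 new [(0,2)] -> total=8
Click 4 (2,0) count=2: revealed 0 new [(none)] -> total=8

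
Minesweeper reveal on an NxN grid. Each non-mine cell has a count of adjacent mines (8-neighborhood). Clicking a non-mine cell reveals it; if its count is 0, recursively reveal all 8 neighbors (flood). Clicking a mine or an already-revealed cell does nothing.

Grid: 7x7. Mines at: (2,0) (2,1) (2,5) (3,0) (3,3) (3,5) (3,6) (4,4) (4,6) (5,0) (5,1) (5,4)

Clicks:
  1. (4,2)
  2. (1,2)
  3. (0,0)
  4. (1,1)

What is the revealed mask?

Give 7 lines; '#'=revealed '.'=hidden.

Answer: #######
#######
..###..
.......
..#....
.......
.......

Derivation:
Click 1 (4,2) count=2: revealed 1 new [(4,2)] -> total=1
Click 2 (1,2) count=1: revealed 1 new [(1,2)] -> total=2
Click 3 (0,0) count=0: revealed 16 new [(0,0) (0,1) (0,2) (0,3) (0,4) (0,5) (0,6) (1,0) (1,1) (1,3) (1,4) (1,5) (1,6) (2,2) (2,3) (2,4)] -> total=18
Click 4 (1,1) count=2: revealed 0 new [(none)] -> total=18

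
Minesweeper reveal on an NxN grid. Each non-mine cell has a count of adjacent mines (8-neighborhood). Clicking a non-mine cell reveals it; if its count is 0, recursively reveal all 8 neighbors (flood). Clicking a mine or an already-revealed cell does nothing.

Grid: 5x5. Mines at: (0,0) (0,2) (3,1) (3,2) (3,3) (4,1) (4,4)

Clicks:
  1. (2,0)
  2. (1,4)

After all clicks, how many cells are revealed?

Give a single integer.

Answer: 7

Derivation:
Click 1 (2,0) count=1: revealed 1 new [(2,0)] -> total=1
Click 2 (1,4) count=0: revealed 6 new [(0,3) (0,4) (1,3) (1,4) (2,3) (2,4)] -> total=7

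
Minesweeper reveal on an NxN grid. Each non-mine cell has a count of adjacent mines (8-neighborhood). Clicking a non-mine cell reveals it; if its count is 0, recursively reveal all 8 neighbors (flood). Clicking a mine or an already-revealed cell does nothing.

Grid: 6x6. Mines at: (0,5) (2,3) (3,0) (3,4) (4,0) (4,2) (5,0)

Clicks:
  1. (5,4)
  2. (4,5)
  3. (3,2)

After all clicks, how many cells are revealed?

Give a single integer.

Click 1 (5,4) count=0: revealed 6 new [(4,3) (4,4) (4,5) (5,3) (5,4) (5,5)] -> total=6
Click 2 (4,5) count=1: revealed 0 new [(none)] -> total=6
Click 3 (3,2) count=2: revealed 1 new [(3,2)] -> total=7

Answer: 7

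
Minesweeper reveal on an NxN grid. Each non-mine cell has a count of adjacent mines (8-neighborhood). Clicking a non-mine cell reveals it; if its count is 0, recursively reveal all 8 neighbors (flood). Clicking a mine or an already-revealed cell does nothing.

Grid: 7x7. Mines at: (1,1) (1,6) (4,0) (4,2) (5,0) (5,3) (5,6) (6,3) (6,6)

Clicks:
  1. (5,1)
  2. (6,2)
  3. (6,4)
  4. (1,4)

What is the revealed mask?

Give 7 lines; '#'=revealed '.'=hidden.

Click 1 (5,1) count=3: revealed 1 new [(5,1)] -> total=1
Click 2 (6,2) count=2: revealed 1 new [(6,2)] -> total=2
Click 3 (6,4) count=2: revealed 1 new [(6,4)] -> total=3
Click 4 (1,4) count=0: revealed 22 new [(0,2) (0,3) (0,4) (0,5) (1,2) (1,3) (1,4) (1,5) (2,2) (2,3) (2,4) (2,5) (2,6) (3,2) (3,3) (3,4) (3,5) (3,6) (4,3) (4,4) (4,5) (4,6)] -> total=25

Answer: ..####.
..####.
..#####
..#####
...####
.#.....
..#.#..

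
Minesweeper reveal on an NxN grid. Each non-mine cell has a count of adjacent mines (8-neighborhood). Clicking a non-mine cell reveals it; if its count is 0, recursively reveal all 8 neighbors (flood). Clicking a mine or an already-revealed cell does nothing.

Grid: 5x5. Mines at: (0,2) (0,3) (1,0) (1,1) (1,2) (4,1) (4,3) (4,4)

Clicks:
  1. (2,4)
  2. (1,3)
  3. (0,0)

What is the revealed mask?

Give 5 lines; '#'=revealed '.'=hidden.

Click 1 (2,4) count=0: revealed 6 new [(1,3) (1,4) (2,3) (2,4) (3,3) (3,4)] -> total=6
Click 2 (1,3) count=3: revealed 0 new [(none)] -> total=6
Click 3 (0,0) count=2: revealed 1 new [(0,0)] -> total=7

Answer: #....
...##
...##
...##
.....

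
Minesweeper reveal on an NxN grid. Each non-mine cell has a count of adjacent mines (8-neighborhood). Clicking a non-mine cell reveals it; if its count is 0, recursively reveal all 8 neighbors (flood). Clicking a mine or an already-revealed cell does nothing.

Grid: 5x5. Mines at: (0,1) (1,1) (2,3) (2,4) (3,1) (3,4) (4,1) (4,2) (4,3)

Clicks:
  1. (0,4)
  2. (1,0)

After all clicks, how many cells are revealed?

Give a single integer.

Click 1 (0,4) count=0: revealed 6 new [(0,2) (0,3) (0,4) (1,2) (1,3) (1,4)] -> total=6
Click 2 (1,0) count=2: revealed 1 new [(1,0)] -> total=7

Answer: 7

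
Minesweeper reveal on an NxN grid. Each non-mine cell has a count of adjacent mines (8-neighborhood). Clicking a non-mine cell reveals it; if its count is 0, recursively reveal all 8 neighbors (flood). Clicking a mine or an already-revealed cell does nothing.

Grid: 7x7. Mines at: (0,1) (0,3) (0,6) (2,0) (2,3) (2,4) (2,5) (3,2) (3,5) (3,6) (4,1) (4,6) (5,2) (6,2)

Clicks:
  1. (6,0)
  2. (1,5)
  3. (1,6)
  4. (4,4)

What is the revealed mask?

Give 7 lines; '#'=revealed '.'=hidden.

Answer: .......
.....##
.......
.......
....#..
##.....
##.....

Derivation:
Click 1 (6,0) count=0: revealed 4 new [(5,0) (5,1) (6,0) (6,1)] -> total=4
Click 2 (1,5) count=3: revealed 1 new [(1,5)] -> total=5
Click 3 (1,6) count=2: revealed 1 new [(1,6)] -> total=6
Click 4 (4,4) count=1: revealed 1 new [(4,4)] -> total=7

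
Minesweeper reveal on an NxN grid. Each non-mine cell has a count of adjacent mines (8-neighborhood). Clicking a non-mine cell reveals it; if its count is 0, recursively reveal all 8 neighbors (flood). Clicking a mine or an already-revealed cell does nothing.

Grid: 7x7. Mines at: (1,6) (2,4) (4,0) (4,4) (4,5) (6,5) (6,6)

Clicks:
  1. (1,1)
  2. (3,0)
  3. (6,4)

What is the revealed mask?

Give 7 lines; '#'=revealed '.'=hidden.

Click 1 (1,1) count=0: revealed 33 new [(0,0) (0,1) (0,2) (0,3) (0,4) (0,5) (1,0) (1,1) (1,2) (1,3) (1,4) (1,5) (2,0) (2,1) (2,2) (2,3) (3,0) (3,1) (3,2) (3,3) (4,1) (4,2) (4,3) (5,0) (5,1) (5,2) (5,3) (5,4) (6,0) (6,1) (6,2) (6,3) (6,4)] -> total=33
Click 2 (3,0) count=1: revealed 0 new [(none)] -> total=33
Click 3 (6,4) count=1: revealed 0 new [(none)] -> total=33

Answer: ######.
######.
####...
####...
.###...
#####..
#####..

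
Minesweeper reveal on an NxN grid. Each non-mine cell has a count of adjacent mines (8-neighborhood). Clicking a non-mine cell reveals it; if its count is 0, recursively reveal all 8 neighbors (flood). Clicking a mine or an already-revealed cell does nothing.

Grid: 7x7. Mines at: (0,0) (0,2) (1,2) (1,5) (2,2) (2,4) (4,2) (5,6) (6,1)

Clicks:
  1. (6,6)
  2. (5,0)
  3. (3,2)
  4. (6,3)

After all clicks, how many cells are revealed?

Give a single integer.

Click 1 (6,6) count=1: revealed 1 new [(6,6)] -> total=1
Click 2 (5,0) count=1: revealed 1 new [(5,0)] -> total=2
Click 3 (3,2) count=2: revealed 1 new [(3,2)] -> total=3
Click 4 (6,3) count=0: revealed 14 new [(3,3) (3,4) (3,5) (4,3) (4,4) (4,5) (5,2) (5,3) (5,4) (5,5) (6,2) (6,3) (6,4) (6,5)] -> total=17

Answer: 17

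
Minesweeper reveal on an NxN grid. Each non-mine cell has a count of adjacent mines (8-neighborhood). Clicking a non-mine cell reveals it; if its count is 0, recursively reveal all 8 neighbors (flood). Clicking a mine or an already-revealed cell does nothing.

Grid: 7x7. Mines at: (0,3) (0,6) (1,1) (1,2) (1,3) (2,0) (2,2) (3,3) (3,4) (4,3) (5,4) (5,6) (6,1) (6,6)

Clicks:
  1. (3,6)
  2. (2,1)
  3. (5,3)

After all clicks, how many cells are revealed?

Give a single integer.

Click 1 (3,6) count=0: revealed 8 new [(1,5) (1,6) (2,5) (2,6) (3,5) (3,6) (4,5) (4,6)] -> total=8
Click 2 (2,1) count=4: revealed 1 new [(2,1)] -> total=9
Click 3 (5,3) count=2: revealed 1 new [(5,3)] -> total=10

Answer: 10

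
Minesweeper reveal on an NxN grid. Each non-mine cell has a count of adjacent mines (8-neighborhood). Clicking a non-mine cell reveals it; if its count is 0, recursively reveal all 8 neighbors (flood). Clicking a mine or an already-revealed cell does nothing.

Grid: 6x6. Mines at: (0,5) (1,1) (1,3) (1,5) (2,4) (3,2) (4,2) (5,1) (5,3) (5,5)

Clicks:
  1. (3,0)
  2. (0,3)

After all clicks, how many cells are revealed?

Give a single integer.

Answer: 7

Derivation:
Click 1 (3,0) count=0: revealed 6 new [(2,0) (2,1) (3,0) (3,1) (4,0) (4,1)] -> total=6
Click 2 (0,3) count=1: revealed 1 new [(0,3)] -> total=7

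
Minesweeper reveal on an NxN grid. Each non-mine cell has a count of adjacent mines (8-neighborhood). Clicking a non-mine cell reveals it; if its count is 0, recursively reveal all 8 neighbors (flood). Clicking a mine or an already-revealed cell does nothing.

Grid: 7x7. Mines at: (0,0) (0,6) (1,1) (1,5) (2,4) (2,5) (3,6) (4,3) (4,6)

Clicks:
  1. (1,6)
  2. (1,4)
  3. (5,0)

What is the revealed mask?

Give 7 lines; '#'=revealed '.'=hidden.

Click 1 (1,6) count=3: revealed 1 new [(1,6)] -> total=1
Click 2 (1,4) count=3: revealed 1 new [(1,4)] -> total=2
Click 3 (5,0) count=0: revealed 23 new [(2,0) (2,1) (2,2) (3,0) (3,1) (3,2) (4,0) (4,1) (4,2) (5,0) (5,1) (5,2) (5,3) (5,4) (5,5) (5,6) (6,0) (6,1) (6,2) (6,3) (6,4) (6,5) (6,6)] -> total=25

Answer: .......
....#.#
###....
###....
###....
#######
#######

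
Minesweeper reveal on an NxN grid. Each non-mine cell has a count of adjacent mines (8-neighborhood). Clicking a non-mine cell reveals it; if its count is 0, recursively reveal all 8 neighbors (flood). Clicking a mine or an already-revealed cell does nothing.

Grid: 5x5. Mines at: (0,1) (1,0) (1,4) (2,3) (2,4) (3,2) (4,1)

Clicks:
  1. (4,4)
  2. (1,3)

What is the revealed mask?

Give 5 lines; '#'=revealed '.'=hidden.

Answer: .....
...#.
.....
...##
...##

Derivation:
Click 1 (4,4) count=0: revealed 4 new [(3,3) (3,4) (4,3) (4,4)] -> total=4
Click 2 (1,3) count=3: revealed 1 new [(1,3)] -> total=5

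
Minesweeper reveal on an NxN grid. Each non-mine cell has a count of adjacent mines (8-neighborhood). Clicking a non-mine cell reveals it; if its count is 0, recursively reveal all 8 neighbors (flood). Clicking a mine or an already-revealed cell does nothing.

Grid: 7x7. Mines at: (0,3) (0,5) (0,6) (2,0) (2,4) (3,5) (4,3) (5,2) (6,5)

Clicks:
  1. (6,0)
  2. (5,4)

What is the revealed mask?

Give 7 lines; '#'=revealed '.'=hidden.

Click 1 (6,0) count=0: revealed 8 new [(3,0) (3,1) (4,0) (4,1) (5,0) (5,1) (6,0) (6,1)] -> total=8
Click 2 (5,4) count=2: revealed 1 new [(5,4)] -> total=9

Answer: .......
.......
.......
##.....
##.....
##..#..
##.....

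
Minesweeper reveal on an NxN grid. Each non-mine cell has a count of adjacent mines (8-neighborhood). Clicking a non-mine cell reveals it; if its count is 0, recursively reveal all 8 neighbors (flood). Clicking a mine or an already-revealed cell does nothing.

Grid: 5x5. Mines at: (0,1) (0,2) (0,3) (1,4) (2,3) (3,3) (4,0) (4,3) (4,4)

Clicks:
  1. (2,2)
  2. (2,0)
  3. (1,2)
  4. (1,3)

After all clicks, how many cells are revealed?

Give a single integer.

Answer: 10

Derivation:
Click 1 (2,2) count=2: revealed 1 new [(2,2)] -> total=1
Click 2 (2,0) count=0: revealed 8 new [(1,0) (1,1) (1,2) (2,0) (2,1) (3,0) (3,1) (3,2)] -> total=9
Click 3 (1,2) count=4: revealed 0 new [(none)] -> total=9
Click 4 (1,3) count=4: revealed 1 new [(1,3)] -> total=10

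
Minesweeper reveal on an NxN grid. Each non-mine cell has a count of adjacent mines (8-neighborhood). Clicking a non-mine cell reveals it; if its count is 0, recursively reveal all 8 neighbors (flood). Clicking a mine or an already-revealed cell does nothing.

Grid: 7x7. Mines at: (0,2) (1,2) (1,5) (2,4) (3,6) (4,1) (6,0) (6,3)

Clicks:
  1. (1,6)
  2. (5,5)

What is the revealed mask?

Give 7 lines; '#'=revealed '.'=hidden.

Click 1 (1,6) count=1: revealed 1 new [(1,6)] -> total=1
Click 2 (5,5) count=0: revealed 17 new [(3,2) (3,3) (3,4) (3,5) (4,2) (4,3) (4,4) (4,5) (4,6) (5,2) (5,3) (5,4) (5,5) (5,6) (6,4) (6,5) (6,6)] -> total=18

Answer: .......
......#
.......
..####.
..#####
..#####
....###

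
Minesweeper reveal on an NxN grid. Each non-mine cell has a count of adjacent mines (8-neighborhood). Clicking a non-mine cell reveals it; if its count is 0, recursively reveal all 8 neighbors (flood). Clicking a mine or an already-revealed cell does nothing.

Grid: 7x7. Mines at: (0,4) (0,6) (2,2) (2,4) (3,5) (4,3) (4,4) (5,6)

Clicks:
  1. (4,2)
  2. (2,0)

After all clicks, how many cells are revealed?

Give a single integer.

Click 1 (4,2) count=1: revealed 1 new [(4,2)] -> total=1
Click 2 (2,0) count=0: revealed 27 new [(0,0) (0,1) (0,2) (0,3) (1,0) (1,1) (1,2) (1,3) (2,0) (2,1) (3,0) (3,1) (3,2) (4,0) (4,1) (5,0) (5,1) (5,2) (5,3) (5,4) (5,5) (6,0) (6,1) (6,2) (6,3) (6,4) (6,5)] -> total=28

Answer: 28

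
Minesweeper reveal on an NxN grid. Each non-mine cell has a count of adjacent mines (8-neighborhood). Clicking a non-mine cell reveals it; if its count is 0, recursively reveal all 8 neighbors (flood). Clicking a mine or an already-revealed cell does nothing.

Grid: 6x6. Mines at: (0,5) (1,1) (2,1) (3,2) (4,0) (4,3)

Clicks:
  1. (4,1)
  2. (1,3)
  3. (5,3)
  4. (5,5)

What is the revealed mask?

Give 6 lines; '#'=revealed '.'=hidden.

Click 1 (4,1) count=2: revealed 1 new [(4,1)] -> total=1
Click 2 (1,3) count=0: revealed 18 new [(0,2) (0,3) (0,4) (1,2) (1,3) (1,4) (1,5) (2,2) (2,3) (2,4) (2,5) (3,3) (3,4) (3,5) (4,4) (4,5) (5,4) (5,5)] -> total=19
Click 3 (5,3) count=1: revealed 1 new [(5,3)] -> total=20
Click 4 (5,5) count=0: revealed 0 new [(none)] -> total=20

Answer: ..###.
..####
..####
...###
.#..##
...###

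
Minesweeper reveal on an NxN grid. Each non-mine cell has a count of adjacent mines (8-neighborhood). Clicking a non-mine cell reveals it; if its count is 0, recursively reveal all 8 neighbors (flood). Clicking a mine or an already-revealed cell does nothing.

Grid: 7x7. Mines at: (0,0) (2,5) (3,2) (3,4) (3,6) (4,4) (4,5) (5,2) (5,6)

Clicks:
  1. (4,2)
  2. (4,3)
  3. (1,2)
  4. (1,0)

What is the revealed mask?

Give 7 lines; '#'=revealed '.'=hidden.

Answer: .######
#######
.####..
.......
..##...
.......
.......

Derivation:
Click 1 (4,2) count=2: revealed 1 new [(4,2)] -> total=1
Click 2 (4,3) count=4: revealed 1 new [(4,3)] -> total=2
Click 3 (1,2) count=0: revealed 16 new [(0,1) (0,2) (0,3) (0,4) (0,5) (0,6) (1,1) (1,2) (1,3) (1,4) (1,5) (1,6) (2,1) (2,2) (2,3) (2,4)] -> total=18
Click 4 (1,0) count=1: revealed 1 new [(1,0)] -> total=19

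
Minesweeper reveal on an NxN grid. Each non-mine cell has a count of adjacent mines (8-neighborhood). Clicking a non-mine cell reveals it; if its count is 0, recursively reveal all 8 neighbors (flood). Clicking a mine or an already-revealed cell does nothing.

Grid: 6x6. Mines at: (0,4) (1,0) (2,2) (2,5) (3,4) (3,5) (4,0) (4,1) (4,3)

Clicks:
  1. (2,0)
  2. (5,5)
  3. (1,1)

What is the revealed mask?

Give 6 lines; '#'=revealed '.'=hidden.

Click 1 (2,0) count=1: revealed 1 new [(2,0)] -> total=1
Click 2 (5,5) count=0: revealed 4 new [(4,4) (4,5) (5,4) (5,5)] -> total=5
Click 3 (1,1) count=2: revealed 1 new [(1,1)] -> total=6

Answer: ......
.#....
#.....
......
....##
....##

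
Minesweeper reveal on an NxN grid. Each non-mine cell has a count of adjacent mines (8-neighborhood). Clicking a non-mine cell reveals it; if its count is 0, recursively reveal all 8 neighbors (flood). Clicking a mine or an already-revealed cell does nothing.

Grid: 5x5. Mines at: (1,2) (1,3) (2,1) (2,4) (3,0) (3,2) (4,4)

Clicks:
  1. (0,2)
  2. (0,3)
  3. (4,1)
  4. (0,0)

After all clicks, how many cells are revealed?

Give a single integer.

Answer: 7

Derivation:
Click 1 (0,2) count=2: revealed 1 new [(0,2)] -> total=1
Click 2 (0,3) count=2: revealed 1 new [(0,3)] -> total=2
Click 3 (4,1) count=2: revealed 1 new [(4,1)] -> total=3
Click 4 (0,0) count=0: revealed 4 new [(0,0) (0,1) (1,0) (1,1)] -> total=7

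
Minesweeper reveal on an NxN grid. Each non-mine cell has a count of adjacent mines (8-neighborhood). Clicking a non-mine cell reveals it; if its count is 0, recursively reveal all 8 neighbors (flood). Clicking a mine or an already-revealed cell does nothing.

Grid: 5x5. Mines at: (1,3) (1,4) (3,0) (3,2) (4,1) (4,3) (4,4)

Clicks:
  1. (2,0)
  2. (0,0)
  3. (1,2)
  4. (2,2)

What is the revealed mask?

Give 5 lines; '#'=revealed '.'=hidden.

Click 1 (2,0) count=1: revealed 1 new [(2,0)] -> total=1
Click 2 (0,0) count=0: revealed 8 new [(0,0) (0,1) (0,2) (1,0) (1,1) (1,2) (2,1) (2,2)] -> total=9
Click 3 (1,2) count=1: revealed 0 new [(none)] -> total=9
Click 4 (2,2) count=2: revealed 0 new [(none)] -> total=9

Answer: ###..
###..
###..
.....
.....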